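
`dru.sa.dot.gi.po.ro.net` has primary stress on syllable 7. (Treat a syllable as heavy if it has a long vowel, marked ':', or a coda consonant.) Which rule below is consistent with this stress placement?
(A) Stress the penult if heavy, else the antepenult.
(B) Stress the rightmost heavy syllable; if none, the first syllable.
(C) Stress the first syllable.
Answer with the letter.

B

Rule A → syllable 5 (observed: 7).
Rule B → syllable 7 ✓.
Rule C → syllable 1 (observed: 7).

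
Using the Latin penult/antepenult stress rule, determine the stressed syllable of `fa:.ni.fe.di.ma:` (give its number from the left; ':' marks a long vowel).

Classical Latin: stress the penult if heavy (long vowel or closed), else the antepenult.
Weights: 3 fe L, 4 di L, 5 ma: H.
The penult (syllable 4, di) is light, so stress falls on the antepenult (syllable 3, fe).
Stress on syllable 3: fa:.ni.ˈfe.di.ma:.

3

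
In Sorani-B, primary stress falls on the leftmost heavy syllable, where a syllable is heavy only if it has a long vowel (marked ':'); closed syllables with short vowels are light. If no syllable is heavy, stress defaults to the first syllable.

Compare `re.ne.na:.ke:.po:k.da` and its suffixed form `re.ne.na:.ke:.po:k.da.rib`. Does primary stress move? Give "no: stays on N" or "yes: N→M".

no: stays on 3

Base `re.ne.na:.ke:.po:k.da` (6 syllables):
  Weights: 1 re L, 2 ne L, 3 na: H, 4 ke: H, 5 po:k H, 6 da L.
  Heavy syllables in the domain: 3, 4, 5. The leftmost is syllable 3 (na:).
  → primary stress on syllable 3.
Suffixed `re.ne.na:.ke:.po:k.da.rib` (7 syllables):
  Weights: 1 re L, 2 ne L, 3 na: H, 4 ke: H, 5 po:k H, 6 da L, 7 rib L.
  Heavy syllables in the domain: 3, 4, 5. The leftmost is syllable 3 (na:).
  → primary stress on syllable 3.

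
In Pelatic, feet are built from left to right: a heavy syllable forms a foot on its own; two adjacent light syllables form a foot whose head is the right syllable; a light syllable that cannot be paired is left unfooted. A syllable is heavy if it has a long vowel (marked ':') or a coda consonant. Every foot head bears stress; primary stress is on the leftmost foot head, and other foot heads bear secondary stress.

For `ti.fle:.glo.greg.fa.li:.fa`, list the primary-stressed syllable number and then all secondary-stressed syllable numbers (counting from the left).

primary 2, secondary 4, 6

Weights: 1 ti L, 2 fle: H, 3 glo L, 4 greg H, 5 fa L, 6 li: H, 7 fa L.
Parse left to right (heavy = foot alone; LL = one foot; stranded L unfooted): ti (ˈfle:) glo (ˈgreg) fa (ˈli:) fa.
Foot heads: 2, 4, 6.
Primary stress on the leftmost head = syllable 2.
Secondary stress on 4, 6: ti.ˈfle:.glo.ˌgreg.fa.ˌli:.fa.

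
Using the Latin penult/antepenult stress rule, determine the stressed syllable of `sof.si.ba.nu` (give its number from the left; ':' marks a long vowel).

2

Classical Latin: stress the penult if heavy (long vowel or closed), else the antepenult.
Weights: 2 si L, 3 ba L, 4 nu L.
The penult (syllable 3, ba) is light, so stress falls on the antepenult (syllable 2, si).
Stress on syllable 2: sof.ˈsi.ba.nu.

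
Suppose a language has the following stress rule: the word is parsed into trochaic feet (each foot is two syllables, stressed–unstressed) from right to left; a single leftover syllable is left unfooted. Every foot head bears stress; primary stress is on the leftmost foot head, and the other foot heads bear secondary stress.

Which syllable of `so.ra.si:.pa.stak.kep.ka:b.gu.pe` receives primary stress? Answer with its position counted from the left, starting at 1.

2

Parse right to left into trochaic (ˈσσ) feet: so (ˈra.si:) (ˈpa.stak) (ˈkep.ka:b) (ˈgu.pe). Syllable 1 is left unfooted.
Foot heads (stressed positions): 2, 4, 6, 8.
End Rule Leftmost: primary stress on the leftmost head = syllable 2.
Primary stress: syllable 2 → so.ˈra.si:.pa.stak.kep.ka:b.gu.pe.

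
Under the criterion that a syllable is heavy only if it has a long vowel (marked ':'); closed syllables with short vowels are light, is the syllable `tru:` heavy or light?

heavy

`tru:`: long vowel, open (no coda). Long vowel → heavy.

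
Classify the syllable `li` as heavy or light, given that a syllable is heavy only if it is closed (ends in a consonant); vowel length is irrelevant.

light

`li`: short vowel, open (no coda). Open (no coda) → light.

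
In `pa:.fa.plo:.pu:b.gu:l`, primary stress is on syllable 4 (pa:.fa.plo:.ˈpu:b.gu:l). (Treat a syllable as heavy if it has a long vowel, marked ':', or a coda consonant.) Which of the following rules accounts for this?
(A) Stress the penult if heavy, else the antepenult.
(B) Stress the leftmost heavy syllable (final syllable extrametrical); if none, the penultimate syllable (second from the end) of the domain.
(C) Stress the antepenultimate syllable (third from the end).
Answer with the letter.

A

Rule A → syllable 4 ✓.
Rule B → syllable 1 (observed: 4).
Rule C → syllable 3 (observed: 4).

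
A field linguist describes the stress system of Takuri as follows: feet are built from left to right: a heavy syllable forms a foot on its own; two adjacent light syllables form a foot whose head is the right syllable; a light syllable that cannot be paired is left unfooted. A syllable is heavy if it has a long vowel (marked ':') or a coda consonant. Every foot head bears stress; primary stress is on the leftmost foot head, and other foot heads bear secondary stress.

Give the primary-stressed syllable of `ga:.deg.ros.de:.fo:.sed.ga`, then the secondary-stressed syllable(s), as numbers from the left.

primary 1, secondary 2, 3, 4, 5, 6

Weights: 1 ga: H, 2 deg H, 3 ros H, 4 de: H, 5 fo: H, 6 sed H, 7 ga L.
Parse left to right (heavy = foot alone; LL = one foot; stranded L unfooted): (ˈga:) (ˈdeg) (ˈros) (ˈde:) (ˈfo:) (ˈsed) ga.
Foot heads: 1, 2, 3, 4, 5, 6.
Primary stress on the leftmost head = syllable 1.
Secondary stress on 2, 3, 4, 5, 6: ˈga:.ˌdeg.ˌros.ˌde:.ˌfo:.ˌsed.ga.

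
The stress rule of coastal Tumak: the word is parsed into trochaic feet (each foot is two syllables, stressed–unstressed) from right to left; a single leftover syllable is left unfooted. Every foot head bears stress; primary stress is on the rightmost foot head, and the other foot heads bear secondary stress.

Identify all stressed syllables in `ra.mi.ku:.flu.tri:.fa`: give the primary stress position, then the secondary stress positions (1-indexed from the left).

Parse right to left into trochaic (ˈσσ) feet: (ˈra.mi) (ˈku:.flu) (ˈtri:.fa).
Foot heads (stressed positions): 1, 3, 5.
End Rule Rightmost: primary stress on the rightmost head = syllable 5.
Secondary stress on 1, 3: ˌra.mi.ˌku:.flu.ˈtri:.fa.

primary 5, secondary 1, 3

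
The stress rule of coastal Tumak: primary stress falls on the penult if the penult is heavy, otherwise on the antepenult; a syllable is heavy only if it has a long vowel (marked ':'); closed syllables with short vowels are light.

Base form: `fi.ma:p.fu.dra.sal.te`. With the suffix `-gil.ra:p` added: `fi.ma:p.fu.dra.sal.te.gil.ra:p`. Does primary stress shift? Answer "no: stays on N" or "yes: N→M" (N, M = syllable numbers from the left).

Base `fi.ma:p.fu.dra.sal.te` (6 syllables):
  Weights: 4 dra L, 5 sal L, 6 te L.
  The penult (syllable 5, sal) is light, so stress falls on the antepenult (syllable 4, dra).
  → primary stress on syllable 4.
Suffixed `fi.ma:p.fu.dra.sal.te.gil.ra:p` (8 syllables):
  Weights: 6 te L, 7 gil L, 8 ra:p H.
  The penult (syllable 7, gil) is light, so stress falls on the antepenult (syllable 6, te).
  → primary stress on syllable 6.

yes: 4→6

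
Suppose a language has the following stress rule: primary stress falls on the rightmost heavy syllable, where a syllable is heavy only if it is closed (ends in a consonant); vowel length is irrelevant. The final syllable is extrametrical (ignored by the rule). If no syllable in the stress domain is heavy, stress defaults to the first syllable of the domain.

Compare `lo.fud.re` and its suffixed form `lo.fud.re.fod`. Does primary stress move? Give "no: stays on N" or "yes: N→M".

no: stays on 2

Base `lo.fud.re` (3 syllables):
  The final syllable (3, re) is extrametrical; the stress domain is syllables 1–2.
  Weights: 1 lo L, 2 fud H.
  Heavy syllables in the domain: 2. The rightmost is syllable 2 (fud).
  → primary stress on syllable 2.
Suffixed `lo.fud.re.fod` (4 syllables):
  The final syllable (4, fod) is extrametrical; the stress domain is syllables 1–3.
  Weights: 1 lo L, 2 fud H, 3 re L.
  Heavy syllables in the domain: 2. The rightmost is syllable 2 (fud).
  → primary stress on syllable 2.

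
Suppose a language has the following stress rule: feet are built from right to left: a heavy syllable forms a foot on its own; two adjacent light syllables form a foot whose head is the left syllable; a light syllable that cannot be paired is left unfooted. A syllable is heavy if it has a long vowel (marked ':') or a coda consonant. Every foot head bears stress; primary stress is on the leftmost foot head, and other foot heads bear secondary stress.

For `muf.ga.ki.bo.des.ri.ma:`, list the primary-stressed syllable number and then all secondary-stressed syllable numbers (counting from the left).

primary 1, secondary 3, 5, 7

Weights: 1 muf H, 2 ga L, 3 ki L, 4 bo L, 5 des H, 6 ri L, 7 ma: H.
Parse right to left (heavy = foot alone; LL = one foot; stranded L unfooted): (ˈmuf) ga (ˈki.bo) (ˈdes) ri (ˈma:).
Foot heads: 1, 3, 5, 7.
Primary stress on the leftmost head = syllable 1.
Secondary stress on 3, 5, 7: ˈmuf.ga.ˌki.bo.ˌdes.ri.ˌma:.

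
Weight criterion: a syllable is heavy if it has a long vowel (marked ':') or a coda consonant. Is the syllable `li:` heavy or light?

`li:`: long vowel, open (no coda). Long vowel → heavy.

heavy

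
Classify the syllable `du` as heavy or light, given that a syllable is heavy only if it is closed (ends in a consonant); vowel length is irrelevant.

`du`: short vowel, open (no coda). Open (no coda) → light.

light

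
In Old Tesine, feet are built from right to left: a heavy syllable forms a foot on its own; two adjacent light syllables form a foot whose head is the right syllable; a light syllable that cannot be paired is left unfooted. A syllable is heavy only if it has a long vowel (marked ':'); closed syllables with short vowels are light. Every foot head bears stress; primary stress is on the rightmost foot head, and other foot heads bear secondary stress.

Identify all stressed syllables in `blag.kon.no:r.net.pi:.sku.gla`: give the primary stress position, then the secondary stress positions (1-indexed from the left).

Weights: 1 blag L, 2 kon L, 3 no:r H, 4 net L, 5 pi: H, 6 sku L, 7 gla L.
Parse right to left (heavy = foot alone; LL = one foot; stranded L unfooted): (blag.ˈkon) (ˈno:r) net (ˈpi:) (sku.ˈgla).
Foot heads: 2, 3, 5, 7.
Primary stress on the rightmost head = syllable 7.
Secondary stress on 2, 3, 5: blag.ˌkon.ˌno:r.net.ˌpi:.sku.ˈgla.

primary 7, secondary 2, 3, 5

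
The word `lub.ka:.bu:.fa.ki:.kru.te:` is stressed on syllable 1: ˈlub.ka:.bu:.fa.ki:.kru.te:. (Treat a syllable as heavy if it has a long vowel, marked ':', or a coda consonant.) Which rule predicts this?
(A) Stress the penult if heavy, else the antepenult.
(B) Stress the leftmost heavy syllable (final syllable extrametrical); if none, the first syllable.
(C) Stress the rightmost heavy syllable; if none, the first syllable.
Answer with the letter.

Rule A → syllable 5 (observed: 1).
Rule B → syllable 1 ✓.
Rule C → syllable 7 (observed: 1).

B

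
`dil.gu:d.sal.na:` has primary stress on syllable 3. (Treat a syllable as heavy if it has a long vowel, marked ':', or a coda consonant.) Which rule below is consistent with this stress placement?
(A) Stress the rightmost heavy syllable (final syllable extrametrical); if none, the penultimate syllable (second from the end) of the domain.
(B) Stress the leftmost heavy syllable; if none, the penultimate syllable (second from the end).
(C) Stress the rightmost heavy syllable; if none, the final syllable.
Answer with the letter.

Rule A → syllable 3 ✓.
Rule B → syllable 1 (observed: 3).
Rule C → syllable 4 (observed: 3).

A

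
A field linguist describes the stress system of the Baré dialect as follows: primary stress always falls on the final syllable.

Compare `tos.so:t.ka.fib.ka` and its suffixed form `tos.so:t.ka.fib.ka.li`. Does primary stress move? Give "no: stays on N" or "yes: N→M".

Base `tos.so:t.ka.fib.ka` (5 syllables):
  The word has 5 syllables; the final syllable is syllable 5 (ka).
  → primary stress on syllable 5.
Suffixed `tos.so:t.ka.fib.ka.li` (6 syllables):
  The word has 6 syllables; the final syllable is syllable 6 (li).
  → primary stress on syllable 6.

yes: 5→6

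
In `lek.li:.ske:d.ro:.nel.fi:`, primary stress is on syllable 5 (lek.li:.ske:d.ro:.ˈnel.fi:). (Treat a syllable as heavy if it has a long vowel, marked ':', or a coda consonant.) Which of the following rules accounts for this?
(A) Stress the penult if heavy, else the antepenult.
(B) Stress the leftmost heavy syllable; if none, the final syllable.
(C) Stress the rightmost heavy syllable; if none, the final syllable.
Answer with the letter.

A

Rule A → syllable 5 ✓.
Rule B → syllable 1 (observed: 5).
Rule C → syllable 6 (observed: 5).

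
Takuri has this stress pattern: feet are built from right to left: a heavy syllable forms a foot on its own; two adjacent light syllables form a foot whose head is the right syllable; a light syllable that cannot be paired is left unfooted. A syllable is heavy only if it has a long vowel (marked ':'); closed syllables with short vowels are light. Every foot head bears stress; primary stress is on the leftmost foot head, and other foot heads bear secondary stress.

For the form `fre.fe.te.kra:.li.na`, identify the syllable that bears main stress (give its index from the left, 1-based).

3

Weights: 1 fre L, 2 fe L, 3 te L, 4 kra: H, 5 li L, 6 na L.
Parse right to left (heavy = foot alone; LL = one foot; stranded L unfooted): fre (fe.ˈte) (ˈkra:) (li.ˈna).
Foot heads: 3, 4, 6.
Primary stress on the leftmost head = syllable 3.
Primary stress: syllable 3 → fre.fe.ˈte.kra:.li.na.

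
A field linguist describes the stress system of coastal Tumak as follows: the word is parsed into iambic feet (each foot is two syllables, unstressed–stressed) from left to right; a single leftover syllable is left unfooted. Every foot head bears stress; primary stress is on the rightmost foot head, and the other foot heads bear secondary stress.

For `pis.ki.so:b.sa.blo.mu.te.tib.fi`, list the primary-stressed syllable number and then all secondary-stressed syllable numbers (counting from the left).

Parse left to right into iambic (σˈσ) feet: (pis.ˈki) (so:b.ˈsa) (blo.ˈmu) (te.ˈtib) fi. Syllable 9 is left unfooted.
Foot heads (stressed positions): 2, 4, 6, 8.
End Rule Rightmost: primary stress on the rightmost head = syllable 8.
Secondary stress on 2, 4, 6: pis.ˌki.so:b.ˌsa.blo.ˌmu.te.ˈtib.fi.

primary 8, secondary 2, 4, 6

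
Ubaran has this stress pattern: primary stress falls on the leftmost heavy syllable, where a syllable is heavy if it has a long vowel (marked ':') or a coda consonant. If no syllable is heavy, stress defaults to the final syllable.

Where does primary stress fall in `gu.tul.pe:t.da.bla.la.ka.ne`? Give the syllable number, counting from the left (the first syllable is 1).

Weights: 1 gu L, 2 tul H, 3 pe:t H, 4 da L, 5 bla L, 6 la L, 7 ka L, 8 ne L.
Heavy syllables in the domain: 2, 3. The leftmost is syllable 2 (tul).
Primary stress: syllable 2 → gu.ˈtul.pe:t.da.bla.la.ka.ne.

2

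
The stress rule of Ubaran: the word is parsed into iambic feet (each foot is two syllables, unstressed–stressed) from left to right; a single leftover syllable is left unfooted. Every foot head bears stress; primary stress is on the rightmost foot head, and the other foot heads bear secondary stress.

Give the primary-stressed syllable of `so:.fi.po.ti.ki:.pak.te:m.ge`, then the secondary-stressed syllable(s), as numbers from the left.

Parse left to right into iambic (σˈσ) feet: (so:.ˈfi) (po.ˈti) (ki:.ˈpak) (te:m.ˈge).
Foot heads (stressed positions): 2, 4, 6, 8.
End Rule Rightmost: primary stress on the rightmost head = syllable 8.
Secondary stress on 2, 4, 6: so:.ˌfi.po.ˌti.ki:.ˌpak.te:m.ˈge.

primary 8, secondary 2, 4, 6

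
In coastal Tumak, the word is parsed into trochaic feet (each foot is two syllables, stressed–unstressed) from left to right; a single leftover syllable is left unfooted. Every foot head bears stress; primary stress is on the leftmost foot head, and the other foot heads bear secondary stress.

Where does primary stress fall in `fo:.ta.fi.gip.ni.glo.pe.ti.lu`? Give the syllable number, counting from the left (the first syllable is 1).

1

Parse left to right into trochaic (ˈσσ) feet: (ˈfo:.ta) (ˈfi.gip) (ˈni.glo) (ˈpe.ti) lu. Syllable 9 is left unfooted.
Foot heads (stressed positions): 1, 3, 5, 7.
End Rule Leftmost: primary stress on the leftmost head = syllable 1.
Primary stress: syllable 1 → ˈfo:.ta.fi.gip.ni.glo.pe.ti.lu.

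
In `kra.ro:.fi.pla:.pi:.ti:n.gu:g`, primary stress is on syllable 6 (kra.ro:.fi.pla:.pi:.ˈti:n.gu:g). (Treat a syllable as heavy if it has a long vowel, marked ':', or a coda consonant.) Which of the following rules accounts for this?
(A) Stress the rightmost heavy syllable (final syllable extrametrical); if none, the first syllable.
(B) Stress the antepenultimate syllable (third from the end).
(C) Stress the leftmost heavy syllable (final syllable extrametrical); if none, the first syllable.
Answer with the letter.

A

Rule A → syllable 6 ✓.
Rule B → syllable 5 (observed: 6).
Rule C → syllable 2 (observed: 6).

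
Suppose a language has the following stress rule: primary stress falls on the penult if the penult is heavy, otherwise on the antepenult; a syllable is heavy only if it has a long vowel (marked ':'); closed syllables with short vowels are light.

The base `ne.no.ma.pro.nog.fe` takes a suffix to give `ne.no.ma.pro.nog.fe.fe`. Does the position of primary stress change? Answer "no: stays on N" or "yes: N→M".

Base `ne.no.ma.pro.nog.fe` (6 syllables):
  Weights: 4 pro L, 5 nog L, 6 fe L.
  The penult (syllable 5, nog) is light, so stress falls on the antepenult (syllable 4, pro).
  → primary stress on syllable 4.
Suffixed `ne.no.ma.pro.nog.fe.fe` (7 syllables):
  Weights: 5 nog L, 6 fe L, 7 fe L.
  The penult (syllable 6, fe) is light, so stress falls on the antepenult (syllable 5, nog).
  → primary stress on syllable 5.

yes: 4→5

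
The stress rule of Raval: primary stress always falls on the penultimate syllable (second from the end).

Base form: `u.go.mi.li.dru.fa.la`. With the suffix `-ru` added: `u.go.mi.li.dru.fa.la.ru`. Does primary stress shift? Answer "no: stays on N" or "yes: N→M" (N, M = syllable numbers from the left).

yes: 6→7

Base `u.go.mi.li.dru.fa.la` (7 syllables):
  The word has 7 syllables; the penultimate syllable (second from the end) is syllable 6 (fa).
  → primary stress on syllable 6.
Suffixed `u.go.mi.li.dru.fa.la.ru` (8 syllables):
  The word has 8 syllables; the penultimate syllable (second from the end) is syllable 7 (la).
  → primary stress on syllable 7.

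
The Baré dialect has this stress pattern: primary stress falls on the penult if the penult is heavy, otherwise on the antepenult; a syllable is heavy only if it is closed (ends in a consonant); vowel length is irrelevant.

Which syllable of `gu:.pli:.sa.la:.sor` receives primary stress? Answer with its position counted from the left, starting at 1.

Weights: 3 sa L, 4 la: L, 5 sor H.
The penult (syllable 4, la:) is light, so stress falls on the antepenult (syllable 3, sa).
Primary stress: syllable 3 → gu:.pli:.ˈsa.la:.sor.

3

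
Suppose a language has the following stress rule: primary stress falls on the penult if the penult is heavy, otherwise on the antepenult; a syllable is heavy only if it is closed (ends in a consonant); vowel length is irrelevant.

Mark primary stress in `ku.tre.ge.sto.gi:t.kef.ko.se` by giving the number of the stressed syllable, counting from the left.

6

Weights: 6 kef H, 7 ko L, 8 se L.
The penult (syllable 7, ko) is light, so stress falls on the antepenult (syllable 6, kef).
Primary stress: syllable 6 → ku.tre.ge.sto.gi:t.ˈkef.ko.se.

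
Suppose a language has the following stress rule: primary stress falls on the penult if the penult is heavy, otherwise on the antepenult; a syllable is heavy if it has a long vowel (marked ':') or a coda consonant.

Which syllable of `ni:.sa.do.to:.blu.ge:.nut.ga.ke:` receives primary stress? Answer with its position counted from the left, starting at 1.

7

Weights: 7 nut H, 8 ga L, 9 ke: H.
The penult (syllable 8, ga) is light, so stress falls on the antepenult (syllable 7, nut).
Primary stress: syllable 7 → ni:.sa.do.to:.blu.ge:.ˈnut.ga.ke:.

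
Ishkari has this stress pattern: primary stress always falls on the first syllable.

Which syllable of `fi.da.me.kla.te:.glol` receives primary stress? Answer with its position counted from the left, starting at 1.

The word has 6 syllables; the first syllable is syllable 1 (fi).
Primary stress: syllable 1 → ˈfi.da.me.kla.te:.glol.

1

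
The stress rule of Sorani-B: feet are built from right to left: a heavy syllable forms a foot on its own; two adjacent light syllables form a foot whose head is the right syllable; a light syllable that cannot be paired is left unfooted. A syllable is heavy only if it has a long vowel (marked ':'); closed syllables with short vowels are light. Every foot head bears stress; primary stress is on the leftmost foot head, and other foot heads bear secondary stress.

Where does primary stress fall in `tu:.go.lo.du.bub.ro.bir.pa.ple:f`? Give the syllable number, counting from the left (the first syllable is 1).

1

Weights: 1 tu: H, 2 go L, 3 lo L, 4 du L, 5 bub L, 6 ro L, 7 bir L, 8 pa L, 9 ple:f H.
Parse right to left (heavy = foot alone; LL = one foot; stranded L unfooted): (ˈtu:) go (lo.ˈdu) (bub.ˈro) (bir.ˈpa) (ˈple:f).
Foot heads: 1, 4, 6, 8, 9.
Primary stress on the leftmost head = syllable 1.
Primary stress: syllable 1 → ˈtu:.go.lo.du.bub.ro.bir.pa.ple:f.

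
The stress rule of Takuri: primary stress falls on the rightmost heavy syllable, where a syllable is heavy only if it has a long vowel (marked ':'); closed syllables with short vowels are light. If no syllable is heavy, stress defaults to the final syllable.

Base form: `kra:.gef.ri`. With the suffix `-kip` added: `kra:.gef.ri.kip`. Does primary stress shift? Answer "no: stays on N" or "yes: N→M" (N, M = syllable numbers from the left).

no: stays on 1

Base `kra:.gef.ri` (3 syllables):
  Weights: 1 kra: H, 2 gef L, 3 ri L.
  Heavy syllables in the domain: 1. The rightmost is syllable 1 (kra:).
  → primary stress on syllable 1.
Suffixed `kra:.gef.ri.kip` (4 syllables):
  Weights: 1 kra: H, 2 gef L, 3 ri L, 4 kip L.
  Heavy syllables in the domain: 1. The rightmost is syllable 1 (kra:).
  → primary stress on syllable 1.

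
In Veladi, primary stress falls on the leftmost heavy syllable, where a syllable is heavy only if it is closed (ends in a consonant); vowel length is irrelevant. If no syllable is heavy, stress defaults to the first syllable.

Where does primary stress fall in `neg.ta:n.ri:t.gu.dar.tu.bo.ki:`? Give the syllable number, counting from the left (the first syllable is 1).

Weights: 1 neg H, 2 ta:n H, 3 ri:t H, 4 gu L, 5 dar H, 6 tu L, 7 bo L, 8 ki: L.
Heavy syllables in the domain: 1, 2, 3, 5. The leftmost is syllable 1 (neg).
Primary stress: syllable 1 → ˈneg.ta:n.ri:t.gu.dar.tu.bo.ki:.

1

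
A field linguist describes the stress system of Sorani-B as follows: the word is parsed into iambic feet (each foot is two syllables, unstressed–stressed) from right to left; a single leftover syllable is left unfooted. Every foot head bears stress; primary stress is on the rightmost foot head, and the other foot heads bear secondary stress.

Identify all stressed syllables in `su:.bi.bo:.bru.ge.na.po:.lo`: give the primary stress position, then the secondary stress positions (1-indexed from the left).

primary 8, secondary 2, 4, 6

Parse right to left into iambic (σˈσ) feet: (su:.ˈbi) (bo:.ˈbru) (ge.ˈna) (po:.ˈlo).
Foot heads (stressed positions): 2, 4, 6, 8.
End Rule Rightmost: primary stress on the rightmost head = syllable 8.
Secondary stress on 2, 4, 6: su:.ˌbi.bo:.ˌbru.ge.ˌna.po:.ˈlo.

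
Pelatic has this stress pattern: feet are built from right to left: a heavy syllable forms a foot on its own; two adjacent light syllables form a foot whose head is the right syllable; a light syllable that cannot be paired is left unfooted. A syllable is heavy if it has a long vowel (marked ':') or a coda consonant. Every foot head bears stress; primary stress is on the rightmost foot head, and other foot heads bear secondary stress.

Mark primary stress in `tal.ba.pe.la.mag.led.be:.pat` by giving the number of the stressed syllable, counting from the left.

8

Weights: 1 tal H, 2 ba L, 3 pe L, 4 la L, 5 mag H, 6 led H, 7 be: H, 8 pat H.
Parse right to left (heavy = foot alone; LL = one foot; stranded L unfooted): (ˈtal) ba (pe.ˈla) (ˈmag) (ˈled) (ˈbe:) (ˈpat).
Foot heads: 1, 4, 5, 6, 7, 8.
Primary stress on the rightmost head = syllable 8.
Primary stress: syllable 8 → tal.ba.pe.la.mag.led.be:.ˈpat.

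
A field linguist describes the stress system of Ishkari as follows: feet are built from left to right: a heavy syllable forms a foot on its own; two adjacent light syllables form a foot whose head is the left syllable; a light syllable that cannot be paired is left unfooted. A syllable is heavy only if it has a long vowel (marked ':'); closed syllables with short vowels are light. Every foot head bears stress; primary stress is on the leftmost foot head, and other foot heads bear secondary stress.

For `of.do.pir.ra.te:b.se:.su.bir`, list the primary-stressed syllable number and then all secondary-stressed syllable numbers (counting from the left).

primary 1, secondary 3, 5, 6, 7

Weights: 1 of L, 2 do L, 3 pir L, 4 ra L, 5 te:b H, 6 se: H, 7 su L, 8 bir L.
Parse left to right (heavy = foot alone; LL = one foot; stranded L unfooted): (ˈof.do) (ˈpir.ra) (ˈte:b) (ˈse:) (ˈsu.bir).
Foot heads: 1, 3, 5, 6, 7.
Primary stress on the leftmost head = syllable 1.
Secondary stress on 3, 5, 6, 7: ˈof.do.ˌpir.ra.ˌte:b.ˌse:.ˌsu.bir.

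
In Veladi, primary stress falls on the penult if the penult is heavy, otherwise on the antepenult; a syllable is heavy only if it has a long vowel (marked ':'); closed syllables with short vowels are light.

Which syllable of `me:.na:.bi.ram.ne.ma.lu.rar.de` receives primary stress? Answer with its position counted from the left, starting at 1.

Weights: 7 lu L, 8 rar L, 9 de L.
The penult (syllable 8, rar) is light, so stress falls on the antepenult (syllable 7, lu).
Primary stress: syllable 7 → me:.na:.bi.ram.ne.ma.ˈlu.rar.de.

7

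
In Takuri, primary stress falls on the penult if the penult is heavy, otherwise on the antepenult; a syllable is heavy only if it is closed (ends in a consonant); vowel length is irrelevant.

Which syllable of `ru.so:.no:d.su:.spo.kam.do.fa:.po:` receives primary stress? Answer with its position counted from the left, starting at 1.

7

Weights: 7 do L, 8 fa: L, 9 po: L.
The penult (syllable 8, fa:) is light, so stress falls on the antepenult (syllable 7, do).
Primary stress: syllable 7 → ru.so:.no:d.su:.spo.kam.ˈdo.fa:.po:.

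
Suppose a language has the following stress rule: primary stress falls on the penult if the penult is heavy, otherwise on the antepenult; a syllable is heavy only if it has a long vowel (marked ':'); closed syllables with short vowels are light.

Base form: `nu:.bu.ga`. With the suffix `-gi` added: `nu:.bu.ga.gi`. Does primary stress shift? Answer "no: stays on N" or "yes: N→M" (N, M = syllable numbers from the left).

Base `nu:.bu.ga` (3 syllables):
  Weights: 1 nu: H, 2 bu L, 3 ga L.
  The penult (syllable 2, bu) is light, so stress falls on the antepenult (syllable 1, nu:).
  → primary stress on syllable 1.
Suffixed `nu:.bu.ga.gi` (4 syllables):
  Weights: 2 bu L, 3 ga L, 4 gi L.
  The penult (syllable 3, ga) is light, so stress falls on the antepenult (syllable 2, bu).
  → primary stress on syllable 2.

yes: 1→2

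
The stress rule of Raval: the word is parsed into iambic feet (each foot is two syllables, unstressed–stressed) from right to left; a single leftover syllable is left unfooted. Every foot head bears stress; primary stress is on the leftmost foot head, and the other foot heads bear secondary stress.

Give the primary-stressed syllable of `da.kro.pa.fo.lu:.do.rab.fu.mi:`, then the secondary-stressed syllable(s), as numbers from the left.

primary 3, secondary 5, 7, 9

Parse right to left into iambic (σˈσ) feet: da (kro.ˈpa) (fo.ˈlu:) (do.ˈrab) (fu.ˈmi:). Syllable 1 is left unfooted.
Foot heads (stressed positions): 3, 5, 7, 9.
End Rule Leftmost: primary stress on the leftmost head = syllable 3.
Secondary stress on 5, 7, 9: da.kro.ˈpa.fo.ˌlu:.do.ˌrab.fu.ˌmi:.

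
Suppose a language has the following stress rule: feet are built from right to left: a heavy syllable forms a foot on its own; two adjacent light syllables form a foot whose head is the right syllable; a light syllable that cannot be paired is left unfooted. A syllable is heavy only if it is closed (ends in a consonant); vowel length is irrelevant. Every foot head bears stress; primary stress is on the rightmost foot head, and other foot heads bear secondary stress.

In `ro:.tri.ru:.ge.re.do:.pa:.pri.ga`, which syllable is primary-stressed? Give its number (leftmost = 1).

9

Weights: 1 ro: L, 2 tri L, 3 ru: L, 4 ge L, 5 re L, 6 do: L, 7 pa: L, 8 pri L, 9 ga L.
Parse right to left (heavy = foot alone; LL = one foot; stranded L unfooted): ro: (tri.ˈru:) (ge.ˈre) (do:.ˈpa:) (pri.ˈga).
Foot heads: 3, 5, 7, 9.
Primary stress on the rightmost head = syllable 9.
Primary stress: syllable 9 → ro:.tri.ru:.ge.re.do:.pa:.pri.ˈga.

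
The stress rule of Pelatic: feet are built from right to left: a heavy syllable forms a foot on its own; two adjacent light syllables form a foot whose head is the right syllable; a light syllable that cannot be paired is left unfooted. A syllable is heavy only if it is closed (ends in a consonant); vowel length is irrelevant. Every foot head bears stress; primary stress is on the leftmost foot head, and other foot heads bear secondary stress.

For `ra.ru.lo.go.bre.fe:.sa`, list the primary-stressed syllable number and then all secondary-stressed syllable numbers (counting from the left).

Weights: 1 ra L, 2 ru L, 3 lo L, 4 go L, 5 bre L, 6 fe: L, 7 sa L.
Parse right to left (heavy = foot alone; LL = one foot; stranded L unfooted): ra (ru.ˈlo) (go.ˈbre) (fe:.ˈsa).
Foot heads: 3, 5, 7.
Primary stress on the leftmost head = syllable 3.
Secondary stress on 5, 7: ra.ru.ˈlo.go.ˌbre.fe:.ˌsa.

primary 3, secondary 5, 7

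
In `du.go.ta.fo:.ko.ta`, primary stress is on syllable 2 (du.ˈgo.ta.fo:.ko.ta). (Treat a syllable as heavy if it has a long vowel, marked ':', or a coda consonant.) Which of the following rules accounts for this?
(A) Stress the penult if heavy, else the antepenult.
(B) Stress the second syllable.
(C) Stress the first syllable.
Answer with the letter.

Rule A → syllable 4 (observed: 2).
Rule B → syllable 2 ✓.
Rule C → syllable 1 (observed: 2).

B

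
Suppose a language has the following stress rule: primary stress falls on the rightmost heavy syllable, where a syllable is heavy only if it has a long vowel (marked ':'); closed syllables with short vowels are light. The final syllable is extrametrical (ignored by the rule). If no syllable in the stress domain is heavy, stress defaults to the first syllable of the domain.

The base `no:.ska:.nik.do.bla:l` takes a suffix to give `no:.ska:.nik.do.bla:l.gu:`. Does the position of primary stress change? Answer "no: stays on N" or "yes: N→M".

Base `no:.ska:.nik.do.bla:l` (5 syllables):
  The final syllable (5, bla:l) is extrametrical; the stress domain is syllables 1–4.
  Weights: 1 no: H, 2 ska: H, 3 nik L, 4 do L.
  Heavy syllables in the domain: 1, 2. The rightmost is syllable 2 (ska:).
  → primary stress on syllable 2.
Suffixed `no:.ska:.nik.do.bla:l.gu:` (6 syllables):
  The final syllable (6, gu:) is extrametrical; the stress domain is syllables 1–5.
  Weights: 1 no: H, 2 ska: H, 3 nik L, 4 do L, 5 bla:l H.
  Heavy syllables in the domain: 1, 2, 5. The rightmost is syllable 5 (bla:l).
  → primary stress on syllable 5.

yes: 2→5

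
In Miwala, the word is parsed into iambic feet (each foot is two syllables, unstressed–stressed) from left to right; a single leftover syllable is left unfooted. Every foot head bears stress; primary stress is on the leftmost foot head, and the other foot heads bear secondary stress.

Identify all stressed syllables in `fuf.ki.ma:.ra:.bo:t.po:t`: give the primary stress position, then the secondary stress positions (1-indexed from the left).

primary 2, secondary 4, 6

Parse left to right into iambic (σˈσ) feet: (fuf.ˈki) (ma:.ˈra:) (bo:t.ˈpo:t).
Foot heads (stressed positions): 2, 4, 6.
End Rule Leftmost: primary stress on the leftmost head = syllable 2.
Secondary stress on 4, 6: fuf.ˈki.ma:.ˌra:.bo:t.ˌpo:t.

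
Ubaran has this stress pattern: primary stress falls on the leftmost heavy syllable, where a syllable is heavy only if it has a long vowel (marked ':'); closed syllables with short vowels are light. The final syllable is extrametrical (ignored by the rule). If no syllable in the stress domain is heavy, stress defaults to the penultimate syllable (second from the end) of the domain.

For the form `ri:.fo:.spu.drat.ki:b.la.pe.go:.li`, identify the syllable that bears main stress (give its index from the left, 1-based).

The final syllable (9, li) is extrametrical; the stress domain is syllables 1–8.
Weights: 1 ri: H, 2 fo: H, 3 spu L, 4 drat L, 5 ki:b H, 6 la L, 7 pe L, 8 go: H.
Heavy syllables in the domain: 1, 2, 5, 8. The leftmost is syllable 1 (ri:).
Primary stress: syllable 1 → ˈri:.fo:.spu.drat.ki:b.la.pe.go:.li.

1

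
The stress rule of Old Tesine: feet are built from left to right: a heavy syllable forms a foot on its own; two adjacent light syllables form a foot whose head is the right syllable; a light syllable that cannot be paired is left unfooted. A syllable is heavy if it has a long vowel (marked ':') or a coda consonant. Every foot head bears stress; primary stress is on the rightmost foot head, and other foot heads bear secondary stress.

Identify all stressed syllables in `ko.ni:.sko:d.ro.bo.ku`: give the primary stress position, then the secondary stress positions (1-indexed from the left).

Weights: 1 ko L, 2 ni: H, 3 sko:d H, 4 ro L, 5 bo L, 6 ku L.
Parse left to right (heavy = foot alone; LL = one foot; stranded L unfooted): ko (ˈni:) (ˈsko:d) (ro.ˈbo) ku.
Foot heads: 2, 3, 5.
Primary stress on the rightmost head = syllable 5.
Secondary stress on 2, 3: ko.ˌni:.ˌsko:d.ro.ˈbo.ku.

primary 5, secondary 2, 3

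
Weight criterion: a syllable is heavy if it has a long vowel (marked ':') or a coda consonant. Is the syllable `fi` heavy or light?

light

`fi`: short vowel, open (no coda). Short vowel, open → light.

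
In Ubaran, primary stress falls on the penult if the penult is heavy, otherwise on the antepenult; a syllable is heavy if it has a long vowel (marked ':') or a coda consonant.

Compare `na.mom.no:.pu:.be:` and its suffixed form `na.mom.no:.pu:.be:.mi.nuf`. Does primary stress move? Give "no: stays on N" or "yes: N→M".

yes: 4→5

Base `na.mom.no:.pu:.be:` (5 syllables):
  Weights: 3 no: H, 4 pu: H, 5 be: H.
  The penult (syllable 4, pu:) is heavy, so it takes stress.
  → primary stress on syllable 4.
Suffixed `na.mom.no:.pu:.be:.mi.nuf` (7 syllables):
  Weights: 5 be: H, 6 mi L, 7 nuf H.
  The penult (syllable 6, mi) is light, so stress falls on the antepenult (syllable 5, be:).
  → primary stress on syllable 5.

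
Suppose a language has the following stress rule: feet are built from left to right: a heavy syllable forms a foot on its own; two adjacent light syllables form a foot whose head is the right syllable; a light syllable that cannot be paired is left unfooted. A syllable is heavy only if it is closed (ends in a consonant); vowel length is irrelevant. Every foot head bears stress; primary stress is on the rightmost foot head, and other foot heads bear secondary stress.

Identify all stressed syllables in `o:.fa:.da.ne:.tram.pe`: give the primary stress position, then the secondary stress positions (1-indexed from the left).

Weights: 1 o: L, 2 fa: L, 3 da L, 4 ne: L, 5 tram H, 6 pe L.
Parse left to right (heavy = foot alone; LL = one foot; stranded L unfooted): (o:.ˈfa:) (da.ˈne:) (ˈtram) pe.
Foot heads: 2, 4, 5.
Primary stress on the rightmost head = syllable 5.
Secondary stress on 2, 4: o:.ˌfa:.da.ˌne:.ˈtram.pe.

primary 5, secondary 2, 4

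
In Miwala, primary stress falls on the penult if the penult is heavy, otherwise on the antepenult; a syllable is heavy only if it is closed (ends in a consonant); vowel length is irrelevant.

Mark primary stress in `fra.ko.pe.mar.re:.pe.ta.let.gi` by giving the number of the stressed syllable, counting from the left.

8

Weights: 7 ta L, 8 let H, 9 gi L.
The penult (syllable 8, let) is heavy, so it takes stress.
Primary stress: syllable 8 → fra.ko.pe.mar.re:.pe.ta.ˈlet.gi.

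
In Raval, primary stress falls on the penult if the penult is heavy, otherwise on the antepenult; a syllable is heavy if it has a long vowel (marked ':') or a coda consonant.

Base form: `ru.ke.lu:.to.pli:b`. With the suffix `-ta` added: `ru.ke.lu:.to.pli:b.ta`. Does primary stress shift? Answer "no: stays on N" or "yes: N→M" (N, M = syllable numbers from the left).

Base `ru.ke.lu:.to.pli:b` (5 syllables):
  Weights: 3 lu: H, 4 to L, 5 pli:b H.
  The penult (syllable 4, to) is light, so stress falls on the antepenult (syllable 3, lu:).
  → primary stress on syllable 3.
Suffixed `ru.ke.lu:.to.pli:b.ta` (6 syllables):
  Weights: 4 to L, 5 pli:b H, 6 ta L.
  The penult (syllable 5, pli:b) is heavy, so it takes stress.
  → primary stress on syllable 5.

yes: 3→5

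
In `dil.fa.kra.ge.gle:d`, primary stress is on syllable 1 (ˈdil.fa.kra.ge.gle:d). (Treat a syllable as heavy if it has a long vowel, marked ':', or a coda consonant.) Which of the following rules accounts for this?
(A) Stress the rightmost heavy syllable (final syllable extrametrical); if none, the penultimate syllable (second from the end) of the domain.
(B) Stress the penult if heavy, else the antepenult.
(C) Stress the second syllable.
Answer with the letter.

A

Rule A → syllable 1 ✓.
Rule B → syllable 3 (observed: 1).
Rule C → syllable 2 (observed: 1).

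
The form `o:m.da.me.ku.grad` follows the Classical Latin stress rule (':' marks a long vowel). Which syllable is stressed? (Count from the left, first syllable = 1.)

3

Classical Latin: stress the penult if heavy (long vowel or closed), else the antepenult.
Weights: 3 me L, 4 ku L, 5 grad H.
The penult (syllable 4, ku) is light, so stress falls on the antepenult (syllable 3, me).
Stress on syllable 3: o:m.da.ˈme.ku.grad.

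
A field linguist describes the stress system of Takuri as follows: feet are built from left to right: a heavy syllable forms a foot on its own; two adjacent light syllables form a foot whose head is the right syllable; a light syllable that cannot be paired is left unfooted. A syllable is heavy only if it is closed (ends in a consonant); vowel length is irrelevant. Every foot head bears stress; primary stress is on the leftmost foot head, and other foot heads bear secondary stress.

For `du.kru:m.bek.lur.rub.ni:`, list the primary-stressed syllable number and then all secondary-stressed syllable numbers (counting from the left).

primary 2, secondary 3, 4, 5

Weights: 1 du L, 2 kru:m H, 3 bek H, 4 lur H, 5 rub H, 6 ni: L.
Parse left to right (heavy = foot alone; LL = one foot; stranded L unfooted): du (ˈkru:m) (ˈbek) (ˈlur) (ˈrub) ni:.
Foot heads: 2, 3, 4, 5.
Primary stress on the leftmost head = syllable 2.
Secondary stress on 3, 4, 5: du.ˈkru:m.ˌbek.ˌlur.ˌrub.ni:.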